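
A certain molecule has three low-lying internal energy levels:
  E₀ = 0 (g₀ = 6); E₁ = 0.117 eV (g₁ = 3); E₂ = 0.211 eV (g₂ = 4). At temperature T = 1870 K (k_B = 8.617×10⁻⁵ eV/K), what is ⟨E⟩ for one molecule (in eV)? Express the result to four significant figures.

0.04661 eV

k_BT = 8.617×10⁻⁵ × 1870 K = 0.161138 eV.
Eᵢ/kT = 0, 0.726086, 1.30944.
Z = Σ gᵢe^(−Eᵢ/kT) = 6·e^(−0) + 3·e^(−0.726086) + 4·e^(−1.30944) = 6.00000 + 1.45140 + 1.07988 = 8.53128.
⟨E⟩ = Σ Eᵢ gᵢe^(−Eᵢ/kT) / Z = (0·6.00000 + 0.117·1.45140 + 0.211·1.07988) / 8.53128 = 0.04661 eV.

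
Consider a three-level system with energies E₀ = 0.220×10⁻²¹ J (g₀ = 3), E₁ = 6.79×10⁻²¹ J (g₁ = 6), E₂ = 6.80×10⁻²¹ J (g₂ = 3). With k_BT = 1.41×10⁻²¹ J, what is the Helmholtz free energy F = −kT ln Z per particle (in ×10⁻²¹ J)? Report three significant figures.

-1.37 ×10⁻²¹ J

Eᵢ/kT = 0.15603, 4.8156, 4.8227.
Z = Σ gᵢe^(−Eᵢ/kT) = 3·e^(−0.15603) + 6·e^(−4.8156) + 3·e^(−4.8227) = 2.5666 + 0.048614 + 0.024135 = 2.6393.
F = −kT ln Z = −1.41 × ln(2.6393) = −1.41 × 0.97051 = -1.37 ×10⁻²¹ J.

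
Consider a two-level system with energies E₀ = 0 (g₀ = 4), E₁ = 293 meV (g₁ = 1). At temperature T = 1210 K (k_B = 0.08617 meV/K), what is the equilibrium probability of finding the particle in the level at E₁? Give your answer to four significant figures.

k_BT = 0.08617 × 1210 K = 104.266 meV.
Eᵢ/kT = 0, 2.81012.
Z = Σ gᵢe^(−Eᵢ/kT) = 4·e^(−0) + 1·e^(−2.81012) = 4.00000 + 0.0601978 = 4.06020.
P₁ = g₁ e^(−E₁/kT) / Z = 0.0601978/4.06020 = 0.01483.

0.01483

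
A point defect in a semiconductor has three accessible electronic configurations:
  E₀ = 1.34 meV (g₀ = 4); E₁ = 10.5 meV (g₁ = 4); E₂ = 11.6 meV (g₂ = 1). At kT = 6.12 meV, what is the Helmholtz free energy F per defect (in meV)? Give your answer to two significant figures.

Eᵢ/kT = 0.2190, 1.716, 1.895.
Z = Σ gᵢe^(−Eᵢ/kT) = 4·e^(−0.2190) + 4·e^(−1.716) + 1·e^(−1.895) = 3.213 + 0.7191 + 0.1503 = 4.082.
F = −kT ln Z = −6.12 × ln(4.082) = −6.12 × 1.407 = -8.6 meV.

-8.6 meV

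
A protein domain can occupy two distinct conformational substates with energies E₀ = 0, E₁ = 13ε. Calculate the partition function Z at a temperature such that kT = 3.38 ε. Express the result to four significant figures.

Eᵢ/kT = 0, 3.84615.
Z = Σ e^(−Eᵢ/kT) = e^(−0) + e^(−3.84615) = 1.00000 + 0.0213618 = 1.02136.

Z = 1.021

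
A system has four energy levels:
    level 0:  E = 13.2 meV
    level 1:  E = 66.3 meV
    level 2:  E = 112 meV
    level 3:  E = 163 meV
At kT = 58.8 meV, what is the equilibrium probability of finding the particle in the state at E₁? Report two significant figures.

Eᵢ/kT = 0.2245, 1.128, 1.905, 2.772.
Z = Σ e^(−Eᵢ/kT) = e^(−0.2245) + e^(−1.128) + e^(−1.905) + e^(−2.772) = 0.7989 + 0.3237 + 0.1488 + 0.06254 = 1.334.
P₁ = e^(−E₁/kT) / Z = 0.3237/1.334 = 0.24.

0.24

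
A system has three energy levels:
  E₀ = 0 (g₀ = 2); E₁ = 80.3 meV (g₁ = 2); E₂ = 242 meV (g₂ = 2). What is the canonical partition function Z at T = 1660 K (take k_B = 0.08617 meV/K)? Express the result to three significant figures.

Z = 3.51

k_BT = 0.08617 × 1660 K = 143.04 meV.
Eᵢ/kT = 0, 0.56138, 1.6918.
Z = Σ gᵢe^(−Eᵢ/kT) = 2·e^(−0) + 2·e^(−0.56138) + 2·e^(−1.6918) = 2.0000 + 1.1408 + 0.36838 = 3.5092.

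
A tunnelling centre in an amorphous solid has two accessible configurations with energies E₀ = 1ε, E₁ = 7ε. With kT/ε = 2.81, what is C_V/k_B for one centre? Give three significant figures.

Eᵢ/kT = 0.35587, 2.4911.
Z = Σ e^(−Eᵢ/kT) = e^(−0.35587) + e^(−2.4911) = 0.70056 + 0.082819 = 0.78338.
⟨E⟩ = 1.6343 ε, ⟨E²⟩ = 6.0746 ε².
C_V/k_B = (⟨E²⟩ − ⟨E⟩²)/(kT)² = (6.0746 − 2.6709)/7.8961 = 0.431.

0.431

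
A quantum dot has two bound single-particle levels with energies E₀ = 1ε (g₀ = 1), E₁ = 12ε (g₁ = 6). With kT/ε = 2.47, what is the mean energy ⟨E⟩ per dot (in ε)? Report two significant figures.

Eᵢ/kT = 0.4049, 4.858.
Z = Σ gᵢe^(−Eᵢ/kT) = 1·e^(−0.4049) + 6·e^(−4.858) = 0.6670 + 0.04660 = 0.7136.
⟨E⟩ = Σ Eᵢ gᵢe^(−Eᵢ/kT) / Z = (1·0.6670 + 12·0.04660) / 0.7136 = 1.7 ε.

1.7 ε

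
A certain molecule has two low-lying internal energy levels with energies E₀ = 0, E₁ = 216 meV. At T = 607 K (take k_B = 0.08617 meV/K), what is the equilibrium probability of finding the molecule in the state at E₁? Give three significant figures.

0.0158

k_BT = 0.08617 × 607 K = 52.305 meV.
Eᵢ/kT = 0, 4.1296.
Z = Σ e^(−Eᵢ/kT) = e^(−0) + e^(−4.1296) = 1.0000 + 0.016089 = 1.0161.
P₁ = e^(−E₁/kT) / Z = 0.016089/1.0161 = 0.0158.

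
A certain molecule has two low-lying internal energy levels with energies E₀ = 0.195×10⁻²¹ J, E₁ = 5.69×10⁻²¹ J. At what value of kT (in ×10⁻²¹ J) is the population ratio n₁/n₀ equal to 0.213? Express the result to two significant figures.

3.6 ×10⁻²¹ J

n₁/n₀ = exp[−(E₁−E₀)/kT] = 0.213.
⇒ (E₁−E₀)/kT = ln(1/0.213) = ln(4.695) = 1.546.
kT = 5.495 ×10⁻²¹ J / 1.546 = 3.6 ×10⁻²¹ J.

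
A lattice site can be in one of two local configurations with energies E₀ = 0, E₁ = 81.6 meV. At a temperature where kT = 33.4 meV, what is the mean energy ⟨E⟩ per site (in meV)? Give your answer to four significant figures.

6.523 meV

Eᵢ/kT = 0, 2.44311.
Z = Σ e^(−Eᵢ/kT) = e^(−0) + e^(−2.44311) = 1.00000 + 0.0868902 = 1.08689.
⟨E⟩ = Σ Eᵢ e^(−Eᵢ/kT) / Z = (0·1.00000 + 81.6·0.0868902) / 1.08689 = 6.523 meV.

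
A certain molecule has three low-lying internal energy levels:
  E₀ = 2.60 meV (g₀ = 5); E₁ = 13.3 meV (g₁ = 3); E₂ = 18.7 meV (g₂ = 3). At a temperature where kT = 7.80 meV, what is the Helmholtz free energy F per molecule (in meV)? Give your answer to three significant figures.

-11.6 meV

Eᵢ/kT = 0.33333, 1.7051, 2.3974.
Z = Σ gᵢe^(−Eᵢ/kT) = 5·e^(−0.33333) + 3·e^(−1.7051) + 3·e^(−2.3974) = 3.5827 + 0.54526 + 0.27286 = 4.4008.
F = −kT ln Z = −7.80 × ln(4.4008) = −7.80 × 1.4818 = -11.6 meV.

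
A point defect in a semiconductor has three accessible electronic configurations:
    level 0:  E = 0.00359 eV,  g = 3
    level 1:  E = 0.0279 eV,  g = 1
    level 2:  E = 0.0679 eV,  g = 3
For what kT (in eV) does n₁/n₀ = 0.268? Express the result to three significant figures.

n₁/n₀ = (g₁/g₀) exp[−(E₁−E₀)/kT] = 0.268.
⇒ (E₁−E₀)/kT = ln((1/3)/0.268) = ln(1.2438) = 0.21817.
kT = 0.02431 eV / 0.21817 = 0.111 eV.

0.111 eV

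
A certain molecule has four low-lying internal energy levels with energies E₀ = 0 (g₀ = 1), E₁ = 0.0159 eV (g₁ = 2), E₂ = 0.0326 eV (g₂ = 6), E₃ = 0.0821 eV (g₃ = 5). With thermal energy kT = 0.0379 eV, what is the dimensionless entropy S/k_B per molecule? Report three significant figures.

2.42

Eᵢ/kT = 0, 0.41953, 0.86016, 2.1662.
Z = Σ gᵢe^(−Eᵢ/kT) = 1·e^(−0) + 2·e^(−0.41953) + 6·e^(−0.86016) + 5·e^(−2.1662) = 1.0000 + 1.3147 + 2.5386 + 0.57306 = 5.4264.
⟨E⟩ = Σ EᵢPᵢ = 0.027774 eV.
S/k_B = ln Z + ⟨E⟩/kT = ln(5.4264) + 0.027774/0.0379 = 1.6913 + 0.73282 = 2.42.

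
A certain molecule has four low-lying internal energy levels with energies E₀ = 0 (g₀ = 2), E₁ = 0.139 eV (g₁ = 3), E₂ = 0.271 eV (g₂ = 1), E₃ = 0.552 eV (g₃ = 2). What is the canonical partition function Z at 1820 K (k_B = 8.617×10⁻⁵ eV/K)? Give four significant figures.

Z = 3.473

k_BT = 8.617×10⁻⁵ × 1820 K = 0.156829 eV.
Eᵢ/kT = 0, 0.886316, 1.72800, 3.51976.
Z = Σ gᵢe^(−Eᵢ/kT) = 2·e^(−0) + 3·e^(−0.886316) + 1·e^(−1.72800) + 2·e^(−3.51976) = 2.00000 + 1.23651 + 0.177639 + 0.0592131 = 3.47336.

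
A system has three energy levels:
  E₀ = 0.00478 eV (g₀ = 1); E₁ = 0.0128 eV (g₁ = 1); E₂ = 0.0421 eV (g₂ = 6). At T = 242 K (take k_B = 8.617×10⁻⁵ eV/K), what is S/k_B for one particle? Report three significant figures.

1.75

k_BT = 8.617×10⁻⁵ × 242 K = 0.020853 eV.
Eᵢ/kT = 0.22922, 0.61382, 2.0189.
Z = Σ gᵢe^(−Eᵢ/kT) = 1·e^(−0.22922) + 1·e^(−0.61382) + 6·e^(−2.0189) = 0.79515 + 0.54128 + 0.79681 = 2.1332.
⟨E⟩ = Σ EᵢPᵢ = 0.020755 eV.
S/k_B = ln Z + ⟨E⟩/kT = ln(2.1332) + 0.020755/0.020853 = 0.75762 + 0.99530 = 1.75.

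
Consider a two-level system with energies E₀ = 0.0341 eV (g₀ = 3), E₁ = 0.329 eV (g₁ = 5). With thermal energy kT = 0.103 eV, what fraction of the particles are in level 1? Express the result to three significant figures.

Eᵢ/kT = 0.33107, 3.1942.
Z = Σ gᵢe^(−Eᵢ/kT) = 3·e^(−0.33107) + 5·e^(−3.1942) = 2.1545 + 0.20500 = 2.3595.
P₁ = g₁ e^(−E₁/kT) / Z = 0.20500/2.3595 = 0.0869.

0.0869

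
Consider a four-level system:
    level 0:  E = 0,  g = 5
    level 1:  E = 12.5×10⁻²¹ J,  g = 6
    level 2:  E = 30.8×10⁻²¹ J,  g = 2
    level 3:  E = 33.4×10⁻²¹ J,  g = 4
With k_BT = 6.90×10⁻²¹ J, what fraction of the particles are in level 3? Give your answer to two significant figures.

0.0052

Eᵢ/kT = 0, 1.812, 4.464, 4.841.
Z = Σ gᵢe^(−Eᵢ/kT) = 5·e^(−0) + 6·e^(−1.812) + 2·e^(−4.464) + 4·e^(−4.841) = 5.000 + 0.9800 + 0.02303 + 0.03160 = 6.035.
P₃ = g₃ e^(−E₃/kT) / Z = 0.03160/6.035 = 0.0052.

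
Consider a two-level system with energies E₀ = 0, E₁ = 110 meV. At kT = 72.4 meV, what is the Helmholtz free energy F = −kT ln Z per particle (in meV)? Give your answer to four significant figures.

-14.33 meV

Eᵢ/kT = 0, 1.51934.
Z = Σ e^(−Eᵢ/kT) = e^(−0) + e^(−1.51934) = 1.00000 + 0.218856 = 1.21886.
F = −kT ln Z = −72.4 × ln(1.21886) = −72.4 × 0.197916 = -14.33 meV.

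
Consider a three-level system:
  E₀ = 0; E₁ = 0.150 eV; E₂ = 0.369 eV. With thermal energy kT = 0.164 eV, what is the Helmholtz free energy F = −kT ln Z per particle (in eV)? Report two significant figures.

Eᵢ/kT = 0, 0.9146, 2.250.
Z = Σ e^(−Eᵢ/kT) = e^(−0) + e^(−0.9146) + e^(−2.250) = 1.000 + 0.4007 + 0.1054 = 1.506.
F = −kT ln Z = −0.164 × ln(1.506) = −0.164 × 0.4095 = -0.067 eV.

-0.067 eV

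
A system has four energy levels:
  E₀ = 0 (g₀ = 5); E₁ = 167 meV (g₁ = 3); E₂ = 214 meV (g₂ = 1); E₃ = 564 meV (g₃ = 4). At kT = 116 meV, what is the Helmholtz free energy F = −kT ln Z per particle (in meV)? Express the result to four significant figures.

Eᵢ/kT = 0, 1.43966, 1.84483, 4.86207.
Z = Σ gᵢe^(−Eᵢ/kT) = 5·e^(−0) + 3·e^(−1.43966) + 1·e^(−1.84483) + 4·e^(−4.86207) = 5.00000 + 0.711025 + 0.158052 + 0.0309378 = 5.90001.
F = −kT ln Z = −116 × ln(5.90001) = −116 × 1.77495 = -205.9 meV.

-205.9 meV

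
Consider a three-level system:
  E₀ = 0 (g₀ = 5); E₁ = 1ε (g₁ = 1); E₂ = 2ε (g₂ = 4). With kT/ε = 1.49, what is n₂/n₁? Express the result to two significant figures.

n₂/n₁ = (g₂/g₁) exp[−(E₂−E₁)/kT] = (4/1) × exp(−(1ε)/(1.49ε)) = (4/1) × exp(-0.6711) = 2.0.

2.0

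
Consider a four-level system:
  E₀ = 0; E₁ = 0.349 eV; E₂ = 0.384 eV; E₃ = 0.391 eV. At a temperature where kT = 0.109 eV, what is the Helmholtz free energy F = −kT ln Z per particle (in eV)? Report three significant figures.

-0.0102 eV

Eᵢ/kT = 0, 3.2018, 3.5229, 3.5872.
Z = Σ e^(−Eᵢ/kT) = e^(−0) + e^(−3.2018) + e^(−3.5229) + e^(−3.5872) = 1.0000 + 0.040689 + 0.029514 + 0.027676 = 1.0979.
F = −kT ln Z = −0.109 × ln(1.0979) = −0.109 × 0.093399 = -0.0102 eV.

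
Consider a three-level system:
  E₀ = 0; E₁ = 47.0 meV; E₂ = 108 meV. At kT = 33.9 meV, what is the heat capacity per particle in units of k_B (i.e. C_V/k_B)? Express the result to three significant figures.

0.560

Eᵢ/kT = 0, 1.3864, 3.1858.
Z = Σ e^(−Eᵢ/kT) = e^(−0) + e^(−1.3864) + e^(−3.1858) = 1.0000 + 0.24997 + 0.041345 = 1.2913.
⟨E⟩ = 12.556 meV, ⟨E²⟩ = 801.08 meV².
C_V/k_B = (⟨E²⟩ − ⟨E⟩²)/(kT)² = (801.08 − 157.65)/1149.2 = 0.560.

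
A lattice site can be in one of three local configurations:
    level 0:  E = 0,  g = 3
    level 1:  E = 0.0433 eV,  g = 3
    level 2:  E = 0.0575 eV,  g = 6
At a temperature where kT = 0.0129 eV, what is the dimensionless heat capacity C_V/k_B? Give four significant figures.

Eᵢ/kT = 0, 3.35659, 4.45736.
Z = Σ gᵢe^(−Eᵢ/kT) = 3·e^(−0) + 3·e^(−3.35659) + 6·e^(−4.45736) = 3.00000 + 0.104562 + 0.0695576 = 3.17412.
⟨E⟩ = 0.00268644 eV, ⟨E²⟩ = 0.000134216 eV².
C_V/k_B = (⟨E²⟩ − ⟨E⟩²)/(kT)² = (0.000134216 − 0.00000721696)/0.000166410 = 0.7632.

0.7632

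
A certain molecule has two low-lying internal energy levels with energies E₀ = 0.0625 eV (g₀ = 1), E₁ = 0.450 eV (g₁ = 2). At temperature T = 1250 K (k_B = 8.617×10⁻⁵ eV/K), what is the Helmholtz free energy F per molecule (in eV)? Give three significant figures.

k_BT = 8.617×10⁻⁵ × 1250 K = 0.10771 eV.
Eᵢ/kT = 0.58026, 4.1779.
Z = Σ gᵢe^(−Eᵢ/kT) = 1·e^(−0.58026) + 2·e^(−4.1779) = 0.55975 + 0.030661 = 0.59041.
F = −kT ln Z = −0.10771 × ln(0.59041) = −0.10771 × -0.52694 = 0.0568 eV.

0.0568 eV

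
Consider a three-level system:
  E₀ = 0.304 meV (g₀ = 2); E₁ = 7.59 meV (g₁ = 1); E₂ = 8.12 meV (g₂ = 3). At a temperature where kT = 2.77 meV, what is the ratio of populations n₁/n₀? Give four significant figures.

n₁/n₀ = (g₁/g₀) exp[−(E₁−E₀)/kT] = (1/2) × exp(−(7.286 meV)/(2.77 meV)) = (1/2) × exp(-2.63032) = 0.03603.

0.03603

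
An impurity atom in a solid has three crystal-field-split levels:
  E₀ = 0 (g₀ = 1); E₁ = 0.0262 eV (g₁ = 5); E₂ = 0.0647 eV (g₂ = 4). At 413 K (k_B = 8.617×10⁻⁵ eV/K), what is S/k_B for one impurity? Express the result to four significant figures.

2.125

k_BT = 8.617×10⁻⁵ × 413 K = 0.0355882 eV.
Eᵢ/kT = 0, 0.736199, 1.81802.
Z = Σ gᵢe^(−Eᵢ/kT) = 1·e^(−0) + 5·e^(−0.736199) + 4·e^(−1.81802) = 1.00000 + 2.39465 + 0.649388 = 4.04404.
⟨E⟩ = Σ EᵢPᵢ = 0.0259036 eV.
S/k_B = ln Z + ⟨E⟩/kT = ln(4.04404) + 0.0259036/0.0355882 = 1.39724 + 0.727870 = 2.125.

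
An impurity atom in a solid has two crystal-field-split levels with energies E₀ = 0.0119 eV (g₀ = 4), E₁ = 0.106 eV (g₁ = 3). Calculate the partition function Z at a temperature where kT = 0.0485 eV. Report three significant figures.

Eᵢ/kT = 0.24536, 2.1856.
Z = Σ gᵢe^(−Eᵢ/kT) = 4·e^(−0.24536) + 3·e^(−2.1856) = 3.1297 + 0.33723 = 3.4669.

Z = 3.47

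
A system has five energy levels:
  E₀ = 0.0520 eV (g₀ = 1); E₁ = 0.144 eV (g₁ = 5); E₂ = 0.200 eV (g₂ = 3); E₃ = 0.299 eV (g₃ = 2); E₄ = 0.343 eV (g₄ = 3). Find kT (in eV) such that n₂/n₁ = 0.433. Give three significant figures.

0.172 eV

n₂/n₁ = (g₂/g₁) exp[−(E₂−E₁)/kT] = 0.433.
⇒ (E₂−E₁)/kT = ln((3/5)/0.433) = ln(1.3857) = 0.32621.
kT = 0.056 eV / 0.32621 = 0.172 eV.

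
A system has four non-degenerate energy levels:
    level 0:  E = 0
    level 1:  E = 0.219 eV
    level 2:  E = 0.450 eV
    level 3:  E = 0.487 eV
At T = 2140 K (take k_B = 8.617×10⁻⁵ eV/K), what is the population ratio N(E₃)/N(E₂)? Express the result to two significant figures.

0.82

k_BT = 8.617×10⁻⁵ × 2140 K = 0.1844 eV.
n₃/n₂ = exp[−(E₃−E₂)/kT] = exp(−(0.037 eV)/(0.1844 eV)) = exp(-0.2007) = 0.82.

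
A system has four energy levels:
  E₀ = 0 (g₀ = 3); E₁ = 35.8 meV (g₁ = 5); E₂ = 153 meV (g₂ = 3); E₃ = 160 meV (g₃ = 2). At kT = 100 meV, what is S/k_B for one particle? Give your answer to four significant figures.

2.404

Eᵢ/kT = 0, 0.358000, 1.53000, 1.60000.
Z = Σ gᵢe^(−Eᵢ/kT) = 3·e^(−0) + 5·e^(−0.358000) + 3·e^(−1.53000) + 2·e^(−1.60000) = 3.00000 + 3.49537 + 0.649607 + 0.403793 = 7.54877.
⟨E⟩ = Σ EᵢPᵢ = 38.3017 meV.
S/k_B = ln Z + ⟨E⟩/kT = ln(7.54877) + 38.3017/100 = 2.02138 + 0.383017 = 2.404.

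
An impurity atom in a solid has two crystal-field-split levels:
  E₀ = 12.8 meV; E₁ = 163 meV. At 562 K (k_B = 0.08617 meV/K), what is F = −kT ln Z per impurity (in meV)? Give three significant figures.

10.7 meV

k_BT = 0.08617 × 562 K = 48.428 meV.
Eᵢ/kT = 0.26431, 3.3658.
Z = Σ e^(−Eᵢ/kT) = e^(−0.26431) + e^(−3.3658) = 0.76774 + 0.034534 = 0.80227.
F = −kT ln Z = −48.428 × ln(0.80227) = −48.428 × -0.22031 = 10.7 meV.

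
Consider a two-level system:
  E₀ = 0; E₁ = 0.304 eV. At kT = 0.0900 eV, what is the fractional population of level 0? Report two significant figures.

0.97

Eᵢ/kT = 0, 3.378.
Z = Σ e^(−Eᵢ/kT) = e^(−0) + e^(−3.378) = 1.000 + 0.03412 = 1.034.
P₀ = e^(−E₀/kT) / Z = 1.000/1.034 = 0.97.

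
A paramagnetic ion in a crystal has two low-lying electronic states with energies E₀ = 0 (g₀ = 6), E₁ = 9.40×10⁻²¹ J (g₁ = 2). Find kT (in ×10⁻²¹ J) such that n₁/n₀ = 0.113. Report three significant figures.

8.69 ×10⁻²¹ J

n₁/n₀ = (g₁/g₀) exp[−(E₁−E₀)/kT] = 0.113.
⇒ (E₁−E₀)/kT = ln((2/6)/0.113) = ln(2.9499) = 1.0818.
kT = 9.40 ×10⁻²¹ J / 1.0818 = 8.69 ×10⁻²¹ J.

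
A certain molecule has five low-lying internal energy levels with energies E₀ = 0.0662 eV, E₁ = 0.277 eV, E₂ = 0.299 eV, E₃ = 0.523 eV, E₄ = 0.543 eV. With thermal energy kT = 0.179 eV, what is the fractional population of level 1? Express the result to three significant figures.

Eᵢ/kT = 0.36983, 1.5475, 1.6704, 2.9218, 3.0335.
Z = Σ e^(−Eᵢ/kT) = e^(−0.36983) + e^(−1.5475) + e^(−1.6704) + e^(−2.9218) + e^(−3.0335) = 0.69085 + 0.21278 + 0.18817 + 0.053837 + 0.048147 = 1.1938.
P₁ = e^(−E₁/kT) / Z = 0.21278/1.1938 = 0.178.

0.178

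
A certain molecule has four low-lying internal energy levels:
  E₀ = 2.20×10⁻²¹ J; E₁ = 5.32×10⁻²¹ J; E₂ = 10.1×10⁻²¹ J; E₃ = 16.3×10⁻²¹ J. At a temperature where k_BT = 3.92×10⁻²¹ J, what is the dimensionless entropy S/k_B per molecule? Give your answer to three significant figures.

Eᵢ/kT = 0.56122, 1.3571, 2.5765, 4.1582.
Z = Σ e^(−Eᵢ/kT) = e^(−0.56122) + e^(−1.3571) + e^(−2.5765) + e^(−4.1582) = 0.57051 + 0.25741 + 0.076040 + 0.015636 = 0.91960.
⟨E⟩ = Σ EᵢPᵢ = 3.9663 ×10⁻²¹ J.
S/k_B = ln Z + ⟨E⟩/kT = ln(0.91960) + 3.9663/3.92 = -0.083816 + 1.0118 = 0.928.

0.928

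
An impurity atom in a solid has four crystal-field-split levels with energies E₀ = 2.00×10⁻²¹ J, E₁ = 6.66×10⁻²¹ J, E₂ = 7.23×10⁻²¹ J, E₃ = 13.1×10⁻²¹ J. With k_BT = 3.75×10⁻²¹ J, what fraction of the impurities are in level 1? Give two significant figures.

0.18

Eᵢ/kT = 0.5333, 1.776, 1.928, 3.493.
Z = Σ e^(−Eᵢ/kT) = e^(−0.5333) + e^(−1.776) + e^(−1.928) + e^(−3.493) = 0.5867 + 0.1693 + 0.1454 + 0.03041 = 0.9318.
P₁ = e^(−E₁/kT) / Z = 0.1693/0.9318 = 0.18.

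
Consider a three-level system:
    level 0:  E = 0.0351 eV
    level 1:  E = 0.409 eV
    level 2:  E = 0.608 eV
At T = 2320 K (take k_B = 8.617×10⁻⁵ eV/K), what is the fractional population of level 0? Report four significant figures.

k_BT = 8.617×10⁻⁵ × 2320 K = 0.199914 eV.
Eᵢ/kT = 0.175575, 2.04588, 3.04131.
Z = Σ e^(−Eᵢ/kT) = e^(−0.175575) + e^(−2.04588) + e^(−3.04131) = 0.838974 + 0.129266 + 0.0477723 = 1.01601.
P₀ = e^(−E₀/kT) / Z = 0.838974/1.01601 = 0.8258.

0.8258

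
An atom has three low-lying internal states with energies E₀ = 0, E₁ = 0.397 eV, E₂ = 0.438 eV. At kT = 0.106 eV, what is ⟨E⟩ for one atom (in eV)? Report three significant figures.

0.0158 eV

Eᵢ/kT = 0, 3.7453, 4.1321.
Z = Σ e^(−Eᵢ/kT) = e^(−0) + e^(−3.7453) + e^(−4.1321) = 1.0000 + 0.023629 + 0.016049 = 1.0397.
⟨E⟩ = Σ Eᵢ e^(−Eᵢ/kT) / Z = (0·1.0000 + 0.397·0.023629 + 0.438·0.016049) / 1.0397 = 0.0158 eV.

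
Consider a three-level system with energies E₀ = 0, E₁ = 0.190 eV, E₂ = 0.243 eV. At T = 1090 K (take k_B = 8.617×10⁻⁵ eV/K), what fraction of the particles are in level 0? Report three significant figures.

k_BT = 8.617×10⁻⁵ × 1090 K = 0.093925 eV.
Eᵢ/kT = 0, 2.0229, 2.5872.
Z = Σ e^(−Eᵢ/kT) = e^(−0) + e^(−2.0229) + e^(−2.5872) = 1.0000 + 0.13227 + 0.075230 = 1.2075.
P₀ = e^(−E₀/kT) / Z = 1.0000/1.2075 = 0.828.

0.828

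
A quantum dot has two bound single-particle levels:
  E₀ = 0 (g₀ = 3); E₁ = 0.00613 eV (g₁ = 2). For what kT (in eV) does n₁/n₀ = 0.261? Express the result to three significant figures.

n₁/n₀ = (g₁/g₀) exp[−(E₁−E₀)/kT] = 0.261.
⇒ (E₁−E₀)/kT = ln((2/3)/0.261) = ln(2.5543) = 0.93778.
kT = 0.00613 eV / 0.93778 = 0.00654 eV.

0.00654 eV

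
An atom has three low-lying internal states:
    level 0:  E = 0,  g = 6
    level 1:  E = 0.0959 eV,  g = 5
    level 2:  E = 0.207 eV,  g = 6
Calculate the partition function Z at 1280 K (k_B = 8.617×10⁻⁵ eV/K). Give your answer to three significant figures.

Z = 9.01

k_BT = 8.617×10⁻⁵ × 1280 K = 0.11030 eV.
Eᵢ/kT = 0, 0.86945, 1.8767.
Z = Σ gᵢe^(−Eᵢ/kT) = 6·e^(−0) + 5·e^(−0.86945) + 6·e^(−1.8767) = 6.0000 + 2.0959 + 0.91857 = 9.0145.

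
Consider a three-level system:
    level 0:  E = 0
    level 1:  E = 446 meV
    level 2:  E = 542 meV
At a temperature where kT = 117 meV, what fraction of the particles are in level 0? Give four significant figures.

Eᵢ/kT = 0, 3.81197, 4.63248.
Z = Σ e^(−Eᵢ/kT) = e^(−0) + e^(−3.81197) + e^(−4.63248) = 1.00000 + 0.0221046 + 0.00973060 = 1.03184.
P₀ = e^(−E₀/kT) / Z = 1.00000/1.03184 = 0.9691.

0.9691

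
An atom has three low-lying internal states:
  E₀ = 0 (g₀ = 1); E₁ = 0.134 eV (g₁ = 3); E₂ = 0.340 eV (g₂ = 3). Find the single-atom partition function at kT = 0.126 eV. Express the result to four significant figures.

Eᵢ/kT = 0, 1.06349, 2.69841.
Z = Σ gᵢe^(−Eᵢ/kT) = 1·e^(−0) + 3·e^(−1.06349) + 3·e^(−2.69841) = 1.00000 + 1.03575 + 0.201937 = 2.23769.

Z = 2.238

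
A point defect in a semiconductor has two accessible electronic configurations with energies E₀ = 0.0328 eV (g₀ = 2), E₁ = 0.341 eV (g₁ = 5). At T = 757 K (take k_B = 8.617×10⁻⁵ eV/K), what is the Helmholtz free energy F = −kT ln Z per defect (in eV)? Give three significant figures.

k_BT = 8.617×10⁻⁵ × 757 K = 0.065231 eV.
Eᵢ/kT = 0.50283, 5.2276.
Z = Σ gᵢe^(−Eᵢ/kT) = 2·e^(−0.50283) + 5·e^(−5.2276) = 1.2096 + 0.026832 = 1.2364.
F = −kT ln Z = −0.065231 × ln(1.2364) = −0.065231 × 0.21220 = -0.0138 eV.

-0.0138 eV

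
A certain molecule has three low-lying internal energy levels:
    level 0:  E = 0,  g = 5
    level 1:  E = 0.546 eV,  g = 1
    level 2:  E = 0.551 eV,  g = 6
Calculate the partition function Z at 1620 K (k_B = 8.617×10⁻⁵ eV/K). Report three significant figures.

k_BT = 8.617×10⁻⁵ × 1620 K = 0.13960 eV.
Eᵢ/kT = 0, 3.9112, 3.9470.
Z = Σ gᵢe^(−Eᵢ/kT) = 5·e^(−0) + 1·e^(−3.9112) + 6·e^(−3.9470) = 5.0000 + 0.020016 + 0.11588 = 5.1359.

Z = 5.14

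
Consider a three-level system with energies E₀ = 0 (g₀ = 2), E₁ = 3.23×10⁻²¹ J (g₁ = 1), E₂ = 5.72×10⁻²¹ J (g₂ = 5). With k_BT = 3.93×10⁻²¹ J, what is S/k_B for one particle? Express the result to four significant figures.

1.854

Eᵢ/kT = 0, 0.821883, 1.45547.
Z = Σ gᵢe^(−Eᵢ/kT) = 2·e^(−0) + 1·e^(−0.821883) + 5·e^(−1.45547) = 2.00000 + 0.439603 + 1.16645 = 3.60605.
⟨E⟩ = Σ EᵢPᵢ = 2.24401 ×10⁻²¹ J.
S/k_B = ln Z + ⟨E⟩/kT = ln(3.60605) + 2.24401/3.93 = 1.28261 + 0.570995 = 1.854.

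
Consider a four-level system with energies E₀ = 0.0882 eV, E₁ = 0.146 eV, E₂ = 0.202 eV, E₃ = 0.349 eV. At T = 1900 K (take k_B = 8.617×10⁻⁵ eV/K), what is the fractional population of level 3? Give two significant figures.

0.085

k_BT = 8.617×10⁻⁵ × 1900 K = 0.1637 eV.
Eᵢ/kT = 0.5388, 0.8919, 1.234, 2.132.
Z = Σ e^(−Eᵢ/kT) = e^(−0.5388) + e^(−0.8919) + e^(−1.234) + e^(−2.132) = 0.5834 + 0.4099 + 0.2911 + 0.1186 = 1.403.
P₃ = e^(−E₃/kT) / Z = 0.1186/1.403 = 0.085.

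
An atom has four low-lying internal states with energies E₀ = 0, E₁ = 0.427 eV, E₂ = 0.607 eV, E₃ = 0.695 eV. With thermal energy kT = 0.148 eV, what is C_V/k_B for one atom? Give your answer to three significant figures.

Eᵢ/kT = 0, 2.8851, 4.1014, 4.6959.
Z = Σ e^(−Eᵢ/kT) = e^(−0) + e^(−2.8851) + e^(−4.1014) + e^(−4.6959) = 1.0000 + 0.055849 + 0.016549 + 0.0091326 = 1.0815.
⟨E⟩ = 0.037208 eV, ⟨E²⟩ = 0.019132 eV².
C_V/k_B = (⟨E²⟩ − ⟨E⟩²)/(kT)² = (0.019132 − 0.0013844)/0.021904 = 0.810.

0.810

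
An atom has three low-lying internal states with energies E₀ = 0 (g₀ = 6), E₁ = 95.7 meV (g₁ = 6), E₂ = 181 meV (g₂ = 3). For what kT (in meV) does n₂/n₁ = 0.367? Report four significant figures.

n₂/n₁ = (g₂/g₁) exp[−(E₂−E₁)/kT] = 0.367.
⇒ (E₂−E₁)/kT = ln((3/6)/0.367) = ln(1.36240) = 0.309248.
kT = 85.3 meV / 0.309248 = 275.8 meV.

275.8 meV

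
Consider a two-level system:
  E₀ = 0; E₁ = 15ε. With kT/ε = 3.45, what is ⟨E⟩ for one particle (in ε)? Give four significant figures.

0.1915 ε

Eᵢ/kT = 0, 4.34783.
Z = Σ e^(−Eᵢ/kT) = e^(−0) + e^(−4.34783) = 1.00000 + 0.0129349 = 1.01293.
⟨E⟩ = Σ Eᵢ e^(−Eᵢ/kT) / Z = (0·1.00000 + 15·0.0129349) / 1.01293 = 0.1915 ε.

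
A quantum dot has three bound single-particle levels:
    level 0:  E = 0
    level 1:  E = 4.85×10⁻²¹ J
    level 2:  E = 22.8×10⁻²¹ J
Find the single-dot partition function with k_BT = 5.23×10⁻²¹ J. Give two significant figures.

Z = 1.4

Eᵢ/kT = 0, 0.9273, 4.359.
Z = Σ e^(−Eᵢ/kT) = e^(−0) + e^(−0.9273) + e^(−4.359) = 1.000 + 0.3956 + 0.01279 = 1.408.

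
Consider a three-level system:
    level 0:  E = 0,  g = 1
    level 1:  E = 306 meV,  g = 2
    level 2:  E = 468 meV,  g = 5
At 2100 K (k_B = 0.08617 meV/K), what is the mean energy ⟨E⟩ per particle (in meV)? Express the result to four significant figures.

k_BT = 0.08617 × 2100 K = 180.957 meV.
Eᵢ/kT = 0, 1.69101, 2.58625.
Z = Σ gᵢe^(−Eᵢ/kT) = 1·e^(−0) + 2·e^(−1.69101) + 5·e^(−2.58625) = 1.00000 + 0.368667 + 0.376509 = 1.74518.
⟨E⟩ = Σ Eᵢ gᵢe^(−Eᵢ/kT) / Z = (0·1.00000 + 306·0.368667 + 468·0.376509) / 1.74518 = 165.6 meV.

165.6 meV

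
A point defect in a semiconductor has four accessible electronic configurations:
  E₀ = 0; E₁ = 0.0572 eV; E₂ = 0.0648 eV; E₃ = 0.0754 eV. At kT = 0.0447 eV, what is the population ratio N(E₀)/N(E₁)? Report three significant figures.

3.60

n₀/n₁ = exp[−(E₀−E₁)/kT] = exp(−(-0.0572 eV)/(0.0447 eV)) = exp(1.2796) = 3.60.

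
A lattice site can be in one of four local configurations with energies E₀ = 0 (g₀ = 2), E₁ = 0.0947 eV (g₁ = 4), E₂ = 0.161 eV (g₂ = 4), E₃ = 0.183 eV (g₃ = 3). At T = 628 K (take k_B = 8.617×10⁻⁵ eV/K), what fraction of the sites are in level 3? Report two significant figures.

0.034

k_BT = 8.617×10⁻⁵ × 628 K = 0.05411 eV.
Eᵢ/kT = 0, 1.750, 2.975, 3.382.
Z = Σ gᵢe^(−Eᵢ/kT) = 2·e^(−0) + 4·e^(−1.750) + 4·e^(−2.975) + 3·e^(−3.382) = 2.000 + 0.6951 + 0.2042 + 0.1019 = 3.001.
P₃ = g₃ e^(−E₃/kT) / Z = 0.1019/3.001 = 0.034.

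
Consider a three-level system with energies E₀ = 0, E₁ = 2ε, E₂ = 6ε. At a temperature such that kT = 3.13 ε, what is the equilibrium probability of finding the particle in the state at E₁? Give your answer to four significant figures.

Eᵢ/kT = 0, 0.638978, 1.91693.
Z = Σ e^(−Eᵢ/kT) = e^(−0) + e^(−0.638978) + e^(−1.91693) = 1.00000 + 0.527832 + 0.147058 = 1.67489.
P₁ = e^(−E₁/kT) / Z = 0.527832/1.67489 = 0.3151.

0.3151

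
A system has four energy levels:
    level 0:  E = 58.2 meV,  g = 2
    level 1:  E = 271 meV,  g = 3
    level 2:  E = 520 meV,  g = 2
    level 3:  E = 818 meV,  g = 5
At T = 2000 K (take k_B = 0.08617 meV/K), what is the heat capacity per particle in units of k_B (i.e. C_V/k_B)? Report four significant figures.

0.8279

k_BT = 0.08617 × 2000 K = 172.340 meV.
Eᵢ/kT = 0.337705, 1.57247, 3.01729, 4.74643.
Z = Σ gᵢe^(−Eᵢ/kT) = 2·e^(−0.337705) + 3·e^(−1.57247) + 2·e^(−3.01729) + 5·e^(−4.74643) = 1.42681 + 0.622596 + 0.0978673 + 0.0434132 = 2.19069.
⟨E⟩ = 154.365 meV, ⟨E²⟩ = 48418.1 meV².
C_V/k_B = (⟨E²⟩ − ⟨E⟩²)/(kT)² = (48418.1 − 23828.6)/29701.1 = 0.8279.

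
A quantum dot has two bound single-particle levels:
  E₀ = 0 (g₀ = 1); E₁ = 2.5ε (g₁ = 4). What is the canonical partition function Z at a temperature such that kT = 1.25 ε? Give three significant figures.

Z = 1.54

Eᵢ/kT = 0, 2.0000.
Z = Σ gᵢe^(−Eᵢ/kT) = 1·e^(−0) + 4·e^(−2.0000) = 1.0000 + 0.54134 = 1.5413.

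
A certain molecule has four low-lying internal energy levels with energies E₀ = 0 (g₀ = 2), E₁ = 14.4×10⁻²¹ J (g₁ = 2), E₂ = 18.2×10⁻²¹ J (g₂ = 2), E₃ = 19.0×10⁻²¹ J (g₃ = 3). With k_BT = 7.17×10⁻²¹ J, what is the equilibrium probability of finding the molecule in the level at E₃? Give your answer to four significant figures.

Eᵢ/kT = 0, 2.00837, 2.53835, 2.64993.
Z = Σ gᵢe^(−Eᵢ/kT) = 2·e^(−0) + 2·e^(−2.00837) + 2·e^(−2.53835) + 3·e^(−2.64993) = 2.00000 + 0.268415 + 0.157993 + 0.211968 = 2.63838.
P₃ = g₃ e^(−E₃/kT) / Z = 0.211968/2.63838 = 0.08034.

0.08034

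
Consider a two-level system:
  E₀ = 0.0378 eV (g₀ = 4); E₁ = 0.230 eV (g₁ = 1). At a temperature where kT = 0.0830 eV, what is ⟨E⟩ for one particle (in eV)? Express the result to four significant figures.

0.04243 eV

Eᵢ/kT = 0.455422, 2.77108.
Z = Σ gᵢe^(−Eᵢ/kT) = 4·e^(−0.455422) + 1·e^(−2.77108) = 2.53672 + 0.0625944 = 2.59931.
⟨E⟩ = Σ Eᵢ gᵢe^(−Eᵢ/kT) / Z = (0.0378·2.53672 + 0.230·0.0625944) / 2.59931 = 0.04243 eV.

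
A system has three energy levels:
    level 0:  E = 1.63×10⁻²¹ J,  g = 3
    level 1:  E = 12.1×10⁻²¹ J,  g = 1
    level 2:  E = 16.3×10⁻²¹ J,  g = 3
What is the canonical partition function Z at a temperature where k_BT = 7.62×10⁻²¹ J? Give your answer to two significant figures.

Eᵢ/kT = 0.2139, 1.588, 2.139.
Z = Σ gᵢe^(−Eᵢ/kT) = 3·e^(−0.2139) + 1·e^(−1.588) + 3·e^(−2.139) = 2.422 + 0.2043 + 0.3533 = 2.980.

Z = 3.0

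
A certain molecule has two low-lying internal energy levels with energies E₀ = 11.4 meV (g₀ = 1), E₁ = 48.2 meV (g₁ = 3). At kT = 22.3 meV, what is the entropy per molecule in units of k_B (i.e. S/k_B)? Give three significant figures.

Eᵢ/kT = 0.51121, 2.1614.
Z = Σ gᵢe^(−Eᵢ/kT) = 1·e^(−0.51121) + 3·e^(−2.1614) = 0.59977 + 0.34549 = 0.94526.
⟨E⟩ = Σ EᵢPᵢ = 24.850 meV.
S/k_B = ln Z + ⟨E⟩/kT = ln(0.94526) + 24.850/22.3 = -0.056295 + 1.1143 = 1.06.

1.06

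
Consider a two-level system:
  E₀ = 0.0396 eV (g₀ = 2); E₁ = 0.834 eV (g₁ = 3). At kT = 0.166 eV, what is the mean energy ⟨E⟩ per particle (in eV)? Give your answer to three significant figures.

0.0494 eV

Eᵢ/kT = 0.23855, 5.0241.
Z = Σ gᵢe^(−Eᵢ/kT) = 2·e^(−0.23855) + 3·e^(−5.0241) = 1.5755 + 0.019733 = 1.5952.
⟨E⟩ = Σ Eᵢ gᵢe^(−Eᵢ/kT) / Z = (0.0396·1.5755 + 0.834·0.019733) / 1.5952 = 0.0494 eV.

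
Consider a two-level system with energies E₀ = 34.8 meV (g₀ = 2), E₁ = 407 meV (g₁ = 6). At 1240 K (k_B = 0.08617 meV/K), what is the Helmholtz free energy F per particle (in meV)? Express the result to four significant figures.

k_BT = 0.08617 × 1240 K = 106.851 meV.
Eᵢ/kT = 0.325687, 3.80904.
Z = Σ gᵢe^(−Eᵢ/kT) = 2·e^(−0.325687) + 6·e^(−3.80904) = 1.44406 + 0.133017 = 1.57708.
F = −kT ln Z = −106.851 × ln(1.57708) = −106.851 × 0.455575 = -48.68 meV.

-48.68 meV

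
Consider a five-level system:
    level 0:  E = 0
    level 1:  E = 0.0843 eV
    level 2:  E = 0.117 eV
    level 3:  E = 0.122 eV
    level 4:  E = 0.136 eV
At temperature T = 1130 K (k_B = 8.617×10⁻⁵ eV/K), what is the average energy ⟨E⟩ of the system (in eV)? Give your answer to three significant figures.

0.0617 eV

k_BT = 8.617×10⁻⁵ × 1130 K = 0.097372 eV.
Eᵢ/kT = 0, 0.86575, 1.2016, 1.2529, 1.3967.
Z = Σ e^(−Eᵢ/kT) = e^(−0) + e^(−0.86575) + e^(−1.2016) + e^(−1.2529) + e^(−1.3967) = 1.0000 + 0.42074 + 0.30071 + 0.28568 + 0.24741 = 2.2545.
⟨E⟩ = Σ Eᵢ e^(−Eᵢ/kT) / Z = (0·1.0000 + 0.0843·0.42074 + 0.117·0.30071 + 0.122·0.28568 + 0.136·0.24741) / 2.2545 = 0.0617 eV.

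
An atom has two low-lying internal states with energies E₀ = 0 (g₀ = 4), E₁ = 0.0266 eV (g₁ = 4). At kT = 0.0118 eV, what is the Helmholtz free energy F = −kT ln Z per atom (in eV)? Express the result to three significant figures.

Eᵢ/kT = 0, 2.2542.
Z = Σ gᵢe^(−Eᵢ/kT) = 4·e^(−0) + 4·e^(−2.2542) = 4.0000 + 0.41983 = 4.4198.
F = −kT ln Z = −0.0118 × ln(4.4198) = −0.0118 × 1.4861 = -0.0175 eV.

-0.0175 eV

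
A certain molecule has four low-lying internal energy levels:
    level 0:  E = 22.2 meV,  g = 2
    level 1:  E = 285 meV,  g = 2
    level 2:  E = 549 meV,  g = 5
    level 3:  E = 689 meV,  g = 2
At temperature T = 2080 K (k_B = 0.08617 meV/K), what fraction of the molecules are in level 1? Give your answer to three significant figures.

k_BT = 0.08617 × 2080 K = 179.23 meV.
Eᵢ/kT = 0.12386, 1.5901, 3.0631, 3.8442.
Z = Σ gᵢe^(−Eᵢ/kT) = 2·e^(−0.12386) + 2·e^(−1.5901) + 5·e^(−3.0631) + 2·e^(−3.8442) = 1.7670 + 0.40781 + 0.23371 + 0.042807 = 2.4513.
P₁ = g₁ e^(−E₁/kT) / Z = 0.40781/2.4513 = 0.166.

0.166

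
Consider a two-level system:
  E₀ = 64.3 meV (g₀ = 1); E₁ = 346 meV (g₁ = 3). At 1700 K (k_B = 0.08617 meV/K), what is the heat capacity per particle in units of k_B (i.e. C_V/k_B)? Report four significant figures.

k_BT = 0.08617 × 1700 K = 146.489 meV.
Eᵢ/kT = 0.438941, 2.36195.
Z = Σ gᵢe^(−Eᵢ/kT) = 1·e^(−0.438941) + 3·e^(−2.36195) = 0.644719 + 0.282709 = 0.927428.
⟨E⟩ = 150.171 meV, ⟨E²⟩ = 39367.3 meV².
C_V/k_B = (⟨E²⟩ − ⟨E⟩²)/(kT)² = (39367.3 − 22551.3)/21459.0 = 0.7836.

0.7836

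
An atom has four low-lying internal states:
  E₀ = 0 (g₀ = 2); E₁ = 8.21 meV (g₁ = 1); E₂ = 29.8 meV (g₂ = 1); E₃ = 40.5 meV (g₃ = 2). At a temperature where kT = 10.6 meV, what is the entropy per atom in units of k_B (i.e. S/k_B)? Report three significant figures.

Eᵢ/kT = 0, 0.77453, 2.8113, 3.8208.
Z = Σ gᵢe^(−Eᵢ/kT) = 2·e^(−0) + 1·e^(−0.77453) + 1·e^(−2.8113) + 2·e^(−3.8208) = 2.0000 + 0.46092 + 0.060127 + 0.043821 = 2.5649.
⟨E⟩ = Σ EᵢPᵢ = 2.8659 meV.
S/k_B = ln Z + ⟨E⟩/kT = ln(2.5649) + 2.8659/10.6 = 0.94192 + 0.27037 = 1.21.

1.21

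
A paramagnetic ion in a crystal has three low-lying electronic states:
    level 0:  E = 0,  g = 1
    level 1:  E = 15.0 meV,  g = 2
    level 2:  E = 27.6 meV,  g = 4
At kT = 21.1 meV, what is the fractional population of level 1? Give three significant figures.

0.321

Eᵢ/kT = 0, 0.71090, 1.3081.
Z = Σ gᵢe^(−Eᵢ/kT) = 1·e^(−0) + 2·e^(−0.71090) + 4·e^(−1.3081) = 1.0000 + 0.98240 + 1.0813 = 3.0637.
P₁ = g₁ e^(−E₁/kT) / Z = 0.98240/3.0637 = 0.321.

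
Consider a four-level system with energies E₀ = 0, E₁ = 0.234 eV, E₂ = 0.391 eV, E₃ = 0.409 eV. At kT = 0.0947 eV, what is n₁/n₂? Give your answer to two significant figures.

n₁/n₂ = exp[−(E₁−E₂)/kT] = exp(−(-0.157 eV)/(0.0947 eV)) = exp(1.658) = 5.2.

5.2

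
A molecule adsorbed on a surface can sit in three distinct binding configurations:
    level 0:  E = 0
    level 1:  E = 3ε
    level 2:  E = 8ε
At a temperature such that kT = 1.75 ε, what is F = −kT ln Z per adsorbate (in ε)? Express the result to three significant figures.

Eᵢ/kT = 0, 1.7143, 4.5714.
Z = Σ e^(−Eᵢ/kT) = e^(−0) + e^(−1.7143) + e^(−4.5714) = 1.0000 + 0.18009 + 0.010343 = 1.1904.
F = −kT ln Z = −1.75 × ln(1.1904) = −1.75 × 0.17429 = -0.305 ε.

-0.305 ε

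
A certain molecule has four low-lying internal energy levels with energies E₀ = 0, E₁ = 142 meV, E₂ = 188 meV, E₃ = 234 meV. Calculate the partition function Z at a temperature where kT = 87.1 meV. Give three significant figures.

Z = 1.38

Eᵢ/kT = 0, 1.6303, 2.1584, 2.6866.
Z = Σ e^(−Eᵢ/kT) = e^(−0) + e^(−1.6303) + e^(−2.1584) + e^(−2.6866) = 1.0000 + 0.19587 + 0.11551 + 0.068112 = 1.3795.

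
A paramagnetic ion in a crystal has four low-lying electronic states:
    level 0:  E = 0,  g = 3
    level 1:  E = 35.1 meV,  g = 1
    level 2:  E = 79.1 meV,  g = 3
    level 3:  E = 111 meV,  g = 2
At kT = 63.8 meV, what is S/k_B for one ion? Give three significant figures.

1.99

Eᵢ/kT = 0, 0.55016, 1.2398, 1.7398.
Z = Σ gᵢe^(−Eᵢ/kT) = 3·e^(−0) + 1·e^(−0.55016) + 3·e^(−1.2398) + 2·e^(−1.7398) = 3.0000 + 0.57686 + 0.86833 + 0.35111 = 4.7963.
⟨E⟩ = Σ EᵢPᵢ = 26.668 meV.
S/k_B = ln Z + ⟨E⟩/kT = ln(4.7963) + 26.668/63.8 = 1.5678 + 0.41799 = 1.99.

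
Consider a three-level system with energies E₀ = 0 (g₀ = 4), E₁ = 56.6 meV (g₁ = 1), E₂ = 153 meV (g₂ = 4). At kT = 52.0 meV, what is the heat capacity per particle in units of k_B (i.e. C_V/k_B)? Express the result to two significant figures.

0.44

Eᵢ/kT = 0, 1.088, 2.942.
Z = Σ gᵢe^(−Eᵢ/kT) = 4·e^(−0) + 1·e^(−1.088) + 4·e^(−2.942) = 4.000 + 0.3369 + 0.2110 = 4.548.
⟨E⟩ = 11.29 meV, ⟨E²⟩ = 1323 meV².
C_V/k_B = (⟨E²⟩ − ⟨E⟩²)/(kT)² = (1323 − 127.5)/2704 = 0.44.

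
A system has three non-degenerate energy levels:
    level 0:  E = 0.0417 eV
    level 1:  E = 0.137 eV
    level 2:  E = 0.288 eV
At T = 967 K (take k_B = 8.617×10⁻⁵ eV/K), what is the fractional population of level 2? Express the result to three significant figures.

k_BT = 8.617×10⁻⁵ × 967 K = 0.083326 eV.
Eᵢ/kT = 0.50044, 1.6441, 3.4563.
Z = Σ e^(−Eᵢ/kT) = e^(−0.50044) + e^(−1.6441) + e^(−3.4563) = 0.60626 + 0.19319 + 0.031546 = 0.83100.
P₂ = e^(−E₂/kT) / Z = 0.031546/0.83100 = 0.0380.

0.0380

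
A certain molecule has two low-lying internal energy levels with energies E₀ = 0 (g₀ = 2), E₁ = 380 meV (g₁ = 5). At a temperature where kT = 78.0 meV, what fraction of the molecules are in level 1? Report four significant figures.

Eᵢ/kT = 0, 4.87179.
Z = Σ gᵢe^(−Eᵢ/kT) = 2·e^(−0) + 5·e^(−4.87179) = 2.00000 + 0.0382982 = 2.03830.
P₁ = g₁ e^(−E₁/kT) / Z = 0.0382982/2.03830 = 0.01879.

0.01879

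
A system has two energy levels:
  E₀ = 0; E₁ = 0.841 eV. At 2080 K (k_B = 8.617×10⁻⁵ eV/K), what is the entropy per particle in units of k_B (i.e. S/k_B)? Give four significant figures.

0.05175

k_BT = 8.617×10⁻⁵ × 2080 K = 0.179234 eV.
Eᵢ/kT = 0, 4.69219.
Z = Σ e^(−Eᵢ/kT) = e^(−0) + e^(−4.69219) = 1.00000 + 0.00916659 = 1.00917.
⟨E⟩ = Σ EᵢPᵢ = 0.00763905 eV.
S/k_B = ln Z + ⟨E⟩/kT = ln(1.00917) + 0.00763905/0.179234 = 0.00912821 + 0.0426205 = 0.05175.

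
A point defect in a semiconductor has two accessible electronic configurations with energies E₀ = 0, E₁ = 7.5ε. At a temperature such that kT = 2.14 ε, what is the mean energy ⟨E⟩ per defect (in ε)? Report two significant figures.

Eᵢ/kT = 0, 3.505.
Z = Σ e^(−Eᵢ/kT) = e^(−0) + e^(−3.505) = 1.000 + 0.03005 = 1.030.
⟨E⟩ = Σ Eᵢ e^(−Eᵢ/kT) / Z = (0·1.000 + 7.5·0.03005) / 1.030 = 0.22 ε.

0.22 ε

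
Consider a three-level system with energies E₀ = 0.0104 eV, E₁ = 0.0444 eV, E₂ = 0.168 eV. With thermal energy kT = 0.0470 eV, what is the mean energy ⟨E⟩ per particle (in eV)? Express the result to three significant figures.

0.0249 eV

Eᵢ/kT = 0.22128, 0.94468, 3.5745.
Z = Σ e^(−Eᵢ/kT) = e^(−0.22128) + e^(−0.94468) + e^(−3.5745) = 0.80149 + 0.38880 + 0.028029 = 1.2183.
⟨E⟩ = Σ Eᵢ e^(−Eᵢ/kT) / Z = (0.0104·0.80149 + 0.0444·0.38880 + 0.168·0.028029) / 1.2183 = 0.0249 eV.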